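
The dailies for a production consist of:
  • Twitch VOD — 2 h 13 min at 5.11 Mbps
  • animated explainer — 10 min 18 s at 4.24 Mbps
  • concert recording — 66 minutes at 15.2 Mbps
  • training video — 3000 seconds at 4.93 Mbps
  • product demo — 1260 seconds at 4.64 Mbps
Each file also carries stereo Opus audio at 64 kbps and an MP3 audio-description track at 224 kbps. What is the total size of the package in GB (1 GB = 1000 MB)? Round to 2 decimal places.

16.13 GB

Audio total: 64 + 224 = 288 kbps = 0.288 Mbps.
Twitch VOD: 5.398 Mbps × 7980 s = 43076.0 Mb
animated explainer: 4.528 Mbps × 618 s = 2798.3 Mb
concert recording: 15.488 Mbps × 3960 s = 61332.5 Mb
training video: 5.218 Mbps × 3000 s = 15654.0 Mb
product demo: 4.928 Mbps × 1260 s = 6209.3 Mb
Total: 129070.1 Mb = 16133.8 MB.
= 16.13 GB.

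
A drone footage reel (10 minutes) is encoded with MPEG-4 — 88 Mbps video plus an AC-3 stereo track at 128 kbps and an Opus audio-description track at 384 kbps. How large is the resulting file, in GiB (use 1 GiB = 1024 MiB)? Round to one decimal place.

10 min = 600 s
Audio total: 128 + 384 = 512 kbps = 0.512 Mbps.
Total bitrate: 88 + 0.512 = 88.512 Mbps.
Stream data: 88.512 Mbps × 600 s = 53107.2 Mb.
53,107 Mb = 6,638,400,000 bytes ÷ 1,073,741,824 = 6.182 GiB.

6.2 GiB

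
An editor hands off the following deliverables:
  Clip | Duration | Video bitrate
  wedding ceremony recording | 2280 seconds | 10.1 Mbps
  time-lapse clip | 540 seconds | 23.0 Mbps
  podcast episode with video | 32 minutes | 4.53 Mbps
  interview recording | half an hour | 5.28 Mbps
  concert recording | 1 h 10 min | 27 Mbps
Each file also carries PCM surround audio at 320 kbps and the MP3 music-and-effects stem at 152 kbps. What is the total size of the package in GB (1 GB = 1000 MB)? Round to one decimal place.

Audio total: 320 + 152 = 472 kbps = 0.472 Mbps.
wedding ceremony recording: 10.572 Mbps × 2280 s = 24104.2 Mb
time-lapse clip: 23.472 Mbps × 540 s = 12674.9 Mb
podcast episode with video: 5.002 Mbps × 1920 s = 9603.8 Mb
interview recording: 5.752 Mbps × 1800 s = 10353.6 Mb
concert recording: 27.472 Mbps × 4200 s = 115382.4 Mb
Total: 172118.9 Mb = 21514.9 MB.
= 21.51 GB.

21.5 GB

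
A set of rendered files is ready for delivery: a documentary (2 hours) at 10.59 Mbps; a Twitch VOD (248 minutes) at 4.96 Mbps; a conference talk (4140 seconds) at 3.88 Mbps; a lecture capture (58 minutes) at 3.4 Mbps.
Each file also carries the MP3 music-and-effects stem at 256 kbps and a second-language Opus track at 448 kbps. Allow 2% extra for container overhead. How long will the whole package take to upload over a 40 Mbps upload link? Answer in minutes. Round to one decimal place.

84.5 minutes

Audio total: 256 + 448 = 704 kbps = 0.704 Mbps.
documentary: 11.294 Mbps × 7200 s × 1.02 = 82943.1 Mb
Twitch VOD: 5.664 Mbps × 14880 s × 1.02 = 85965.9 Mb
conference talk: 4.584 Mbps × 4140 s × 1.02 = 19357.3 Mb
lecture capture: 4.104 Mbps × 3480 s × 1.02 = 14567.6 Mb
Total: 202833.9 Mb = 25354.2 MB.
At 40 Mbps: 202833.9 / 40 = 5071 s ≈ 84.5 minutes.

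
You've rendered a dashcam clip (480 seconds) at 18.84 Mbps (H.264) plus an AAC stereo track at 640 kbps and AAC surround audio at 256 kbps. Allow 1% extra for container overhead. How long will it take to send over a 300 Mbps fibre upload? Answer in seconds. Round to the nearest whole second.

Audio total: 640 + 256 = 896 kbps = 0.896 Mbps.
Total bitrate: 19.736 Mbps.
File: 19.736 Mbps × 480 s = 9473.3 Mb.
With 1% container overhead: ×1.01. → 9568.0 Mb.
At 300 Mbps: 9568.0 / 300 = 31.9 s ≈ 31.9 seconds.

32 seconds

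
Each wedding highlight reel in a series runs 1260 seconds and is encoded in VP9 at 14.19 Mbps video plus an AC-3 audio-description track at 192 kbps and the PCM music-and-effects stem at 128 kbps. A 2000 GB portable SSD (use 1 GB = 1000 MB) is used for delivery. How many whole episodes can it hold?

875

Audio total: 192 + 128 = 320 kbps = 0.320 Mbps.
Total bitrate: 14.510 Mbps.
Per item: 14.510 Mbps × 1260 s = 18,283 Mb = 2,285 MB.
Capacity: 2000 GB = 16,000,000 Mb; 875.15 items → 875 complete.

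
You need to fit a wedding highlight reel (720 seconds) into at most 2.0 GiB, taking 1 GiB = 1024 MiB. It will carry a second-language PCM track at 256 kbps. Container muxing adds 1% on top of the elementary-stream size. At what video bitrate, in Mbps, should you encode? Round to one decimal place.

Budget: 2.0 GiB = 17179.9 Mb.
Stream payload after overhead: 17179.9 / 1.01 = 17009.8 Mb.
Total bitrate budget: 17009.8 Mb / 720 s = 23.625 Mbps.
Audio: 256 kbps = 0.256 Mbps.
Video: 23.625 − 0.256 = 23.369 Mbps.

23.4 Mbps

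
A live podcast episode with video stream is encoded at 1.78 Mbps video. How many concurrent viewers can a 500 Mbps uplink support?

500 Mbps = 500.0 Mbps; 500.0 / 1.780 = 280.90 → 280 viewers.

280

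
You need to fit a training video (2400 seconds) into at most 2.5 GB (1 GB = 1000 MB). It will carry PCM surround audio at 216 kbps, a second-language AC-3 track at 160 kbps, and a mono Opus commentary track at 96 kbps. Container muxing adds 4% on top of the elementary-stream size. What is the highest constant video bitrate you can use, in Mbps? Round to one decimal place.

Budget: 2.5 GB = 20000.0 Mb.
Stream payload after overhead: 20000.0 / 1.04 = 19230.8 Mb.
Total bitrate budget: 19230.8 Mb / 2400 s = 8.013 Mbps.
Audio total: 216 + 160 + 96 = 472 kbps = 0.472 Mbps.
Video: 8.013 − 0.472 = 7.541 Mbps.

7.5 Mbps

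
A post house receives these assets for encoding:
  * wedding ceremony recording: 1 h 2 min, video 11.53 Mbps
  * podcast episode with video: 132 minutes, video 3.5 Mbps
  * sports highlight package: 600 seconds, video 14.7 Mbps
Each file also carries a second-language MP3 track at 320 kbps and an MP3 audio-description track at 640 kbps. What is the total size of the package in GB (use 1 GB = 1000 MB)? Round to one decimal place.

Audio total: 320 + 640 = 960 kbps = 0.960 Mbps.
wedding ceremony recording: 12.490 Mbps × 3720 s = 46462.8 Mb
podcast episode with video: 4.460 Mbps × 7920 s = 35323.2 Mb
sports highlight package: 15.660 Mbps × 600 s = 9396.0 Mb
Total: 91182.0 Mb = 11397.8 MB.
= 11.40 GB.

11.4 GB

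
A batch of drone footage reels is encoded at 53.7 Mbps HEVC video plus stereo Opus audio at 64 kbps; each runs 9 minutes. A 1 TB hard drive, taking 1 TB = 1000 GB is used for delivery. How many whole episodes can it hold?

9 min = 540 s
Audio: 64 kbps = 0.064 Mbps.
Total bitrate: 53.764 Mbps.
Per item: 53.764 Mbps × 540 s = 29,033 Mb = 3,629 MB.
Capacity: 1 TB = 8,000,000 Mb; 275.55 items → 275 complete.

275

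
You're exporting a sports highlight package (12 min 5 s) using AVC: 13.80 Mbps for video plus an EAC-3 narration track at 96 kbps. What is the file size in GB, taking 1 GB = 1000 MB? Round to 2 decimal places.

12 min 5 s = 725 s
Audio: 96 kbps = 0.096 Mbps.
Total bitrate: 13.80 + 0.096 = 13.896 Mbps.
Stream data: 13.896 Mbps × 725 s = 10074.6 Mb.
10,075 Mb ÷ 8 = 1,259 MB → 1.259 GB.

1.26 GB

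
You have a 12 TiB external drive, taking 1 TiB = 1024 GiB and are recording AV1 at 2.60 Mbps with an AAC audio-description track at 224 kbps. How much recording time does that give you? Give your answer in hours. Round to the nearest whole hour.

10383 hours

Audio: 224 kbps = 0.224 Mbps.
Total bitrate: 2.60 + 0.224 = 2.824 Mbps.
Capacity: 12 TiB = 105,553,116 Mb.
Recording time: 105,553,116 / 2.824 = 37,377,166 s ≈ 10,383 hours.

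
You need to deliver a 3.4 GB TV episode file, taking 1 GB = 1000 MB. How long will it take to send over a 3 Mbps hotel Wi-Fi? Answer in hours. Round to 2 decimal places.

2.52 hours

File: 3.4 GB = 27200.0 Mb.
At 3 Mbps: 27200.0 / 3 = 9066.7 s ≈ 2.52 hours.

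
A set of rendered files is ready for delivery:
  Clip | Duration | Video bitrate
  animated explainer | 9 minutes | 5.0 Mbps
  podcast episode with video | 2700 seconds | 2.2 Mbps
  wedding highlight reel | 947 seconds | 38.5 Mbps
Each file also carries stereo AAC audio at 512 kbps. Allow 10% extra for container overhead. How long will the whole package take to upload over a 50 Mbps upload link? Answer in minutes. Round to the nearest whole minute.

Audio: 512 kbps = 0.512 Mbps.
animated explainer: 5.512 Mbps × 540 s × 1.10 = 3274.1 Mb
podcast episode with video: 2.712 Mbps × 2700 s × 1.10 = 8054.6 Mb
wedding highlight reel: 39.012 Mbps × 947 s × 1.10 = 40638.8 Mb
Total: 51967.6 Mb = 6495.9 MB.
At 50 Mbps: 51967.6 / 50 = 1039 s ≈ 17.3 minutes.

17 minutes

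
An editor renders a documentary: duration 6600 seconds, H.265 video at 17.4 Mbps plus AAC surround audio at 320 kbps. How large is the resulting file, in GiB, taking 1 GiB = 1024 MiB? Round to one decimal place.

Audio: 320 kbps = 0.320 Mbps.
Total bitrate: 17.4 + 0.320 = 17.720 Mbps.
Stream data: 17.720 Mbps × 6600 s = 116952.0 Mb.
116,952 Mb = 14,619,000,000 bytes ÷ 1,073,741,824 = 13.62 GiB.

13.6 GiB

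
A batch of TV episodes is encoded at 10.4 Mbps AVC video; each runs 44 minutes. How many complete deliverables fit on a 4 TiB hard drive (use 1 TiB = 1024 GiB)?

44 min = 2640 s
Per item: 10.400 Mbps × 2640 s = 27,456 Mb = 3,432 MB.
Capacity: 4 TiB = 35,184,372 Mb; 1281.48 items → 1281 complete.

1281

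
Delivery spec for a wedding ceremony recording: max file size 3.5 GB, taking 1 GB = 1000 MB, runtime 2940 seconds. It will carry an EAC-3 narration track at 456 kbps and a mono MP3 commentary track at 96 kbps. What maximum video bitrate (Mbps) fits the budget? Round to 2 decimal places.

Budget: 3.5 GB = 28000.0 Mb.
Total bitrate budget: 28000.0 Mb / 2940 s = 9.524 Mbps.
Audio total: 456 + 96 = 552 kbps = 0.552 Mbps.
Video: 9.524 − 0.552 = 8.972 Mbps.

8.97 Mbps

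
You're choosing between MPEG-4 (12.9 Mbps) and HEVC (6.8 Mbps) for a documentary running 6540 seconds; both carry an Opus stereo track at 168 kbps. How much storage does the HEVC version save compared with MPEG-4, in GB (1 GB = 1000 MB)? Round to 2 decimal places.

Audio: 168 kbps = 0.168 Mbps.
MPEG-4: 13.068 Mbps × 6540 s = 85464.7 Mb = 10.683 GB.
HEVC: 6.968 Mbps × 6540 s = 45570.7 Mb = 5.696 GB.
Saving: 10.683 − 5.696 = 4.987 GB.

4.99 GB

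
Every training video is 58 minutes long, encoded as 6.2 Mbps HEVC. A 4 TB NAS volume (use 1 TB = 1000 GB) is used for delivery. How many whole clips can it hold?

58 min = 3480 s
Per item: 6.200 Mbps × 3480 s = 21,576 Mb = 2,697 MB.
Capacity: 4 TB = 32,000,000 Mb; 1483.13 items → 1483 complete.

1483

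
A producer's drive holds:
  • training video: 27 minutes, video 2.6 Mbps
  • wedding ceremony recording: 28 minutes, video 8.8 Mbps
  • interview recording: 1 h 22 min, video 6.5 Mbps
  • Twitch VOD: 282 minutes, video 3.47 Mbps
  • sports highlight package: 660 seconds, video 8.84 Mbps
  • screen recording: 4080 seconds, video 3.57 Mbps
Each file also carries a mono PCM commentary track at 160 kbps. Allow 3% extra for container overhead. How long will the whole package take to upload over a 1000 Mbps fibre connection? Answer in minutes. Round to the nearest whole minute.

2 minutes

Audio: 160 kbps = 0.160 Mbps.
training video: 2.760 Mbps × 1620 s × 1.03 = 4605.3 Mb
wedding ceremony recording: 8.960 Mbps × 1680 s × 1.03 = 15504.4 Mb
interview recording: 6.660 Mbps × 4920 s × 1.03 = 33750.2 Mb
Twitch VOD: 3.630 Mbps × 16920 s × 1.03 = 63262.2 Mb
sports highlight package: 9.000 Mbps × 660 s × 1.03 = 6118.2 Mb
screen recording: 3.730 Mbps × 4080 s × 1.03 = 15675.0 Mb
Total: 138915.3 Mb = 17364.4 MB.
At 1000 Mbps: 138915.3 / 1000 = 139 s ≈ 2.32 minutes.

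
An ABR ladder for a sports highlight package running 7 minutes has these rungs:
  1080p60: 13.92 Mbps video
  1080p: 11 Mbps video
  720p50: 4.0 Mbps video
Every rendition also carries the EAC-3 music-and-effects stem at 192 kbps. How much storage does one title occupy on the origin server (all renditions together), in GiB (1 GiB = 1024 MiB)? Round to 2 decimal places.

7 min = 420 s
Audio: 192 kbps = 0.192 Mbps.
Sum of rendition bitrates: (13.92+0.192) + (11+0.192) + (4.0+0.192) = 29.496 Mbps.
× 420 s = 12,388 Mb = 1,549 MB = 1.442 GiB.

1.44 GiB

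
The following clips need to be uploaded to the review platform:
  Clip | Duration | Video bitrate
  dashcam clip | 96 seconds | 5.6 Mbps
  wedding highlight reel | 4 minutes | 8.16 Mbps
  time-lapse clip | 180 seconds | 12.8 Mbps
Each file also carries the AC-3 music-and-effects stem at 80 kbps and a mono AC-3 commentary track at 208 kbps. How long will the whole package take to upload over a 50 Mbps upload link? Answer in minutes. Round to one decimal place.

1.6 minutes

Audio total: 80 + 208 = 288 kbps = 0.288 Mbps.
dashcam clip: 5.888 Mbps × 96 s = 565.2 Mb
wedding highlight reel: 8.448 Mbps × 240 s = 2027.5 Mb
time-lapse clip: 13.088 Mbps × 180 s = 2355.8 Mb
Total: 4948.6 Mb = 618.6 MB.
At 50 Mbps: 4948.6 / 50 = 99 s ≈ 1.65 minutes.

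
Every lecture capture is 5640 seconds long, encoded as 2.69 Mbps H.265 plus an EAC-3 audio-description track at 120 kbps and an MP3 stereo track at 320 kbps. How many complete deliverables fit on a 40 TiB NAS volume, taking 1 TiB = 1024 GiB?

19930

Audio total: 120 + 320 = 440 kbps = 0.440 Mbps.
Total bitrate: 3.130 Mbps.
Per item: 3.130 Mbps × 5640 s = 17,653 Mb = 2,207 MB.
Capacity: 40 TiB = 351,843,721 Mb; 19930.87 items → 19930 complete.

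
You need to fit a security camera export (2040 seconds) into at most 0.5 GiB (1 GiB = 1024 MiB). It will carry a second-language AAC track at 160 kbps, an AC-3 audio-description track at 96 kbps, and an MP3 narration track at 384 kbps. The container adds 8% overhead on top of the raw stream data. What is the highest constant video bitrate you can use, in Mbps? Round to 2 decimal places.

Budget: 0.5 GiB = 4295.0 Mb.
Stream payload after overhead: 4295.0 / 1.08 = 3976.8 Mb.
Total bitrate budget: 3976.8 Mb / 2040 s = 1.949 Mbps.
Audio total: 160 + 96 + 384 = 640 kbps = 0.640 Mbps.
Video: 1.949 − 0.640 = 1.309 Mbps.

1.31 Mbps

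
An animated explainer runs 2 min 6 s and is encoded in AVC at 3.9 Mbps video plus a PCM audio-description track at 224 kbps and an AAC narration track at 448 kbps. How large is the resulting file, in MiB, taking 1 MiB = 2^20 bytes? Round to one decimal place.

2 min 6 s = 126 s
Audio total: 224 + 448 = 672 kbps = 0.672 Mbps.
Total bitrate: 3.9 + 0.672 = 4.572 Mbps.
Stream data: 4.572 Mbps × 126 s = 576.1 Mb.
576.1 Mb = 72,009,000 bytes ÷ 1,048,576 = 68.67 MiB.

68.7 MiB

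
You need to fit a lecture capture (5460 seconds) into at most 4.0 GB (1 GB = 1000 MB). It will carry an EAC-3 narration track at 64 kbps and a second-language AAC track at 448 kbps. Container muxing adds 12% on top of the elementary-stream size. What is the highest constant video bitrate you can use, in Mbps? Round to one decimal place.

Budget: 4.0 GB = 32000.0 Mb.
Stream payload after overhead: 32000.0 / 1.12 = 28571.4 Mb.
Total bitrate budget: 28571.4 Mb / 5460 s = 5.233 Mbps.
Audio total: 64 + 448 = 512 kbps = 0.512 Mbps.
Video: 5.233 − 0.512 = 4.721 Mbps.

4.7 Mbps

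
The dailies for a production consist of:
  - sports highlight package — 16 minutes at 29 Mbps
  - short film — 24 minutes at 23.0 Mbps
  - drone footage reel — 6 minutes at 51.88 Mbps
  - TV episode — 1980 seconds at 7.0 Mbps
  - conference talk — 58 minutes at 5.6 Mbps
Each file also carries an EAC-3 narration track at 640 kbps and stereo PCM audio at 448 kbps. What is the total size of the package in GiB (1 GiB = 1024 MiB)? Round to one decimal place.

14.2 GiB

Audio total: 640 + 448 = 1088 kbps = 1.088 Mbps.
sports highlight package: 30.088 Mbps × 960 s = 28884.5 Mb
short film: 24.088 Mbps × 1440 s = 34686.7 Mb
drone footage reel: 52.968 Mbps × 360 s = 19068.5 Mb
TV episode: 8.088 Mbps × 1980 s = 16014.2 Mb
conference talk: 6.688 Mbps × 3480 s = 23274.2 Mb
Total: 121928.2 Mb = 15241.0 MB.
= 14.19 GiB.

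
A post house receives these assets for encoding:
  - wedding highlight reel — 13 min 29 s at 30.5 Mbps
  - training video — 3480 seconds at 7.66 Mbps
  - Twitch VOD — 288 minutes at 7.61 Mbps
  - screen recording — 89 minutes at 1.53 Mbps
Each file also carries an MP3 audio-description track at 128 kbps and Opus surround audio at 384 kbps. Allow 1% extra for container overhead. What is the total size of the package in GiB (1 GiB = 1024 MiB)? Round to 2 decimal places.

Audio total: 128 + 384 = 512 kbps = 0.512 Mbps.
wedding highlight reel: 31.012 Mbps × 809 s × 1.01 = 25339.6 Mb
training video: 8.172 Mbps × 3480 s × 1.01 = 28722.9 Mb
Twitch VOD: 8.122 Mbps × 17280 s × 1.01 = 141751.6 Mb
screen recording: 2.042 Mbps × 5340 s × 1.01 = 11013.3 Mb
Total: 206827.5 Mb = 25853.4 MB.
= 24.08 GiB.

24.08 GiB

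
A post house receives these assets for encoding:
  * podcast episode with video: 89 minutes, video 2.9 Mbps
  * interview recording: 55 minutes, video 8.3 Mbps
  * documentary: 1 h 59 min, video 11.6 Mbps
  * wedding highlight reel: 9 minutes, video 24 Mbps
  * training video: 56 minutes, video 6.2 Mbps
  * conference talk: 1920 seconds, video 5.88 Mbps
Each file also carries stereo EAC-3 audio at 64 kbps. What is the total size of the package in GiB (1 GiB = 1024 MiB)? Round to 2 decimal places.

Audio: 64 kbps = 0.064 Mbps.
podcast episode with video: 2.964 Mbps × 5340 s = 15827.8 Mb
interview recording: 8.364 Mbps × 3300 s = 27601.2 Mb
documentary: 11.664 Mbps × 7140 s = 83281.0 Mb
wedding highlight reel: 24.064 Mbps × 540 s = 12994.6 Mb
training video: 6.264 Mbps × 3360 s = 21047.0 Mb
conference talk: 5.944 Mbps × 1920 s = 11412.5 Mb
Total: 172164.0 Mb = 21520.5 MB.
= 20.04 GiB.

20.04 GiB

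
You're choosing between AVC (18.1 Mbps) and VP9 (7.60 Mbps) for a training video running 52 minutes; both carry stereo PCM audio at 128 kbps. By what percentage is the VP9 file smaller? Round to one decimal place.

57.6%

52 min = 3120 s
Audio: 128 kbps = 0.128 Mbps.
AVC: 18.228 Mbps × 3120 s = 56871.4 Mb = 7.109 GB.
VP9: 7.728 Mbps × 3120 s = 24111.4 Mb = 3.014 GB.
Reduction: (1 − 3.014/7.109) × 100 = 57.60%.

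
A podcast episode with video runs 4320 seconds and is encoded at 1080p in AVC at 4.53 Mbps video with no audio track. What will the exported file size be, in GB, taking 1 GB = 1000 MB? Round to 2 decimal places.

Total bitrate: 4.53 Mbps.
Stream data: 4.530 Mbps × 4320 s = 19569.6 Mb.
19,570 Mb ÷ 8 = 2,446 MB → 2.446 GB.

2.45 GB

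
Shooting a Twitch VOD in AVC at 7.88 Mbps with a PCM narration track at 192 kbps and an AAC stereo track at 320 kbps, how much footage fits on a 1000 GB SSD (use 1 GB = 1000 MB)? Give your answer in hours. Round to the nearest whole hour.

Audio total: 192 + 320 = 512 kbps = 0.512 Mbps.
Total bitrate: 7.88 + 0.512 = 8.392 Mbps.
Capacity: 1000 GB = 8,000,000 Mb.
Recording time: 8,000,000 / 8.392 = 953,289 s ≈ 265 hours.

265 hours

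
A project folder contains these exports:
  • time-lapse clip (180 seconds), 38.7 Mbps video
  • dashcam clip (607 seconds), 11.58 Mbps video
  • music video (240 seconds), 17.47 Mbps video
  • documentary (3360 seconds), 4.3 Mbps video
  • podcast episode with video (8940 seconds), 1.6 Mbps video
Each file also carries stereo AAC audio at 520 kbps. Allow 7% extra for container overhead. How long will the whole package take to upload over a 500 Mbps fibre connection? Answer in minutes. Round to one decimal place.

1.9 minutes

Audio: 520 kbps = 0.520 Mbps.
time-lapse clip: 39.220 Mbps × 180 s × 1.07 = 7553.8 Mb
dashcam clip: 12.100 Mbps × 607 s × 1.07 = 7858.8 Mb
music video: 17.990 Mbps × 240 s × 1.07 = 4619.8 Mb
documentary: 4.820 Mbps × 3360 s × 1.07 = 17328.9 Mb
podcast episode with video: 2.120 Mbps × 8940 s × 1.07 = 20279.5 Mb
Total: 57640.8 Mb = 7205.1 MB.
At 500 Mbps: 57640.8 / 500 = 115 s ≈ 1.92 minutes.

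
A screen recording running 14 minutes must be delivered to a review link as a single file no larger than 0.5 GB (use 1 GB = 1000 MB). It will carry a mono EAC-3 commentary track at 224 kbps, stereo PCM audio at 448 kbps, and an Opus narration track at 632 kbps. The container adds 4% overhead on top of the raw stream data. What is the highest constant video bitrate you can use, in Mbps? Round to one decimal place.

3.3 Mbps

Budget: 0.5 GB = 4000.0 Mb.
Stream payload after overhead: 4000.0 / 1.04 = 3846.2 Mb.
14 min = 840 s
Total bitrate budget: 3846.2 Mb / 840 s = 4.579 Mbps.
Audio total: 224 + 448 + 632 = 1304 kbps = 1.304 Mbps.
Video: 4.579 − 1.304 = 3.275 Mbps.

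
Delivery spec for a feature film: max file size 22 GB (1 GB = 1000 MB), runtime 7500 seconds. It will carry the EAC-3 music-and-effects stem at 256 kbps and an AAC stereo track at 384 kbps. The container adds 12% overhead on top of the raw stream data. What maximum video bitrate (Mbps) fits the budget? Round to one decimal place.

Budget: 22 GB = 176000.0 Mb.
Stream payload after overhead: 176000.0 / 1.12 = 157142.9 Mb.
Total bitrate budget: 157142.9 Mb / 7500 s = 20.952 Mbps.
Audio total: 256 + 384 = 640 kbps = 0.640 Mbps.
Video: 20.952 − 0.640 = 20.312 Mbps.

20.3 Mbps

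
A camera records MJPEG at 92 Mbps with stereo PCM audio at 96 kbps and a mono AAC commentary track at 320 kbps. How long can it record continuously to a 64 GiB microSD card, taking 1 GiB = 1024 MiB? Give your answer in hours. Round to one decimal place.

1.7 hours

Audio total: 96 + 320 = 416 kbps = 0.416 Mbps.
Total bitrate: 92 + 0.416 = 92.416 Mbps.
Capacity: 64 GiB = 549,756 Mb.
Recording time: 549,756 / 92.416 = 5,949 s ≈ 1.65 hours.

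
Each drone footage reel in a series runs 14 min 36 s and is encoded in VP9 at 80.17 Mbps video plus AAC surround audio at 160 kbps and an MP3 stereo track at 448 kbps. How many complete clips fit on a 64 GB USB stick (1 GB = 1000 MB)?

14 min 36 s = 876 s
Audio total: 160 + 448 = 608 kbps = 0.608 Mbps.
Total bitrate: 80.778 Mbps.
Per item: 80.778 Mbps × 876 s = 70,762 Mb = 8,845 MB.
Capacity: 64 GB = 512,000 Mb; 7.24 items → 7 complete.

7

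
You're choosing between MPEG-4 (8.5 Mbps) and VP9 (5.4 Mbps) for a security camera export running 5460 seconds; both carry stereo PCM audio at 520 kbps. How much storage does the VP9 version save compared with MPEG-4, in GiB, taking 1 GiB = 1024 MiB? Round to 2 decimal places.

Audio: 520 kbps = 0.520 Mbps.
MPEG-4: 9.020 Mbps × 5460 s = 49249.2 Mb = 5.733 GiB.
VP9: 5.920 Mbps × 5460 s = 32323.2 Mb = 3.763 GiB.
Saving: 5.733 − 3.763 = 1.970 GiB.

1.97 GiB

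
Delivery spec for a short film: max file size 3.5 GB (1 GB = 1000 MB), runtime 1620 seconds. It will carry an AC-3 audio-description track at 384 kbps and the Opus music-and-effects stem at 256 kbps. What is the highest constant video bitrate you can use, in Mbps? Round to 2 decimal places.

16.64 Mbps

Budget: 3.5 GB = 28000.0 Mb.
Total bitrate budget: 28000.0 Mb / 1620 s = 17.284 Mbps.
Audio total: 384 + 256 = 640 kbps = 0.640 Mbps.
Video: 17.284 − 0.640 = 16.644 Mbps.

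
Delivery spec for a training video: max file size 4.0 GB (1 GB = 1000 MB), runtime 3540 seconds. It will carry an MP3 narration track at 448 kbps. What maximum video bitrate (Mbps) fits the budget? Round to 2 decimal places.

Budget: 4.0 GB = 32000.0 Mb.
Total bitrate budget: 32000.0 Mb / 3540 s = 9.040 Mbps.
Audio: 448 kbps = 0.448 Mbps.
Video: 9.040 − 0.448 = 8.592 Mbps.

8.59 Mbps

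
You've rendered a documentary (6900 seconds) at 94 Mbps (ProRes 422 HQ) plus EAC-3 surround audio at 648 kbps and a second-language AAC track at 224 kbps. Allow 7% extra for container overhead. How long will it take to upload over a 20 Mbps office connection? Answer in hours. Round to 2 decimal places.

9.73 hours

Audio total: 648 + 224 = 872 kbps = 0.872 Mbps.
Total bitrate: 94.872 Mbps.
File: 94.872 Mbps × 6900 s = 654616.8 Mb.
With 7% container overhead: ×1.07. → 700440.0 Mb.
At 20 Mbps: 700440.0 / 20 = 35022.0 s ≈ 9.73 hours.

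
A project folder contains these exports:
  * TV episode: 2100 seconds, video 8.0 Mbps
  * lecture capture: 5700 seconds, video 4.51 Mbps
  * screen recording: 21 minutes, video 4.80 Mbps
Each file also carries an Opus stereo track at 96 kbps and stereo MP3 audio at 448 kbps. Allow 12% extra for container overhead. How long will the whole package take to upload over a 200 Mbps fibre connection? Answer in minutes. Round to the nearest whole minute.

Audio total: 96 + 448 = 544 kbps = 0.544 Mbps.
TV episode: 8.544 Mbps × 2100 s × 1.12 = 20095.5 Mb
lecture capture: 5.054 Mbps × 5700 s × 1.12 = 32264.7 Mb
screen recording: 5.344 Mbps × 1260 s × 1.12 = 7541.5 Mb
Total: 59901.7 Mb = 7487.7 MB.
At 200 Mbps: 59901.7 / 200 = 300 s ≈ 4.99 minutes.

5 minutes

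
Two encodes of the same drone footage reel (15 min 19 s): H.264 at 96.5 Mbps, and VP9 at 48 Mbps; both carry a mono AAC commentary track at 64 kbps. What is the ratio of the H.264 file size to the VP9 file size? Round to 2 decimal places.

2.01

15 min 19 s = 919 s
Audio: 64 kbps = 0.064 Mbps.
H.264: 96.564 Mbps × 919 s = 88742.3 Mb = 10.331 GiB.
VP9: 48.064 Mbps × 919 s = 44170.8 Mb = 5.142 GiB.
Ratio: 10.331 / 5.142 = 2.009.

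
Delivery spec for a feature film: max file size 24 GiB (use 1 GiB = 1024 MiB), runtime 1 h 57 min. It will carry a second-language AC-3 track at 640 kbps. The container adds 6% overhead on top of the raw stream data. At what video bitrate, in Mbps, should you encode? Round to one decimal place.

Budget: 24 GiB = 206158.4 Mb.
Stream payload after overhead: 206158.4 / 1.06 = 194489.1 Mb.
1 h 57 min = 117 min = 7020 s
Total bitrate budget: 194489.1 Mb / 7020 s = 27.705 Mbps.
Audio: 640 kbps = 0.640 Mbps.
Video: 27.705 − 0.640 = 27.065 Mbps.

27.1 Mbps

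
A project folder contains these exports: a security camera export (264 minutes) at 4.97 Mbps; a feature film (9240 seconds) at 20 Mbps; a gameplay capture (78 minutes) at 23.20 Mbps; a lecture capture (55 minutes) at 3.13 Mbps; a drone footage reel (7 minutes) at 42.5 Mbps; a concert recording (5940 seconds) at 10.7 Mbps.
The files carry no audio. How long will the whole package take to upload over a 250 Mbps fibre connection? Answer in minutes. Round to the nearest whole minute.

31 minutes

security camera export: 4.970 Mbps × 15840 s = 78724.8 Mb
feature film: 20.000 Mbps × 9240 s = 184800.0 Mb
gameplay capture: 23.200 Mbps × 4680 s = 108576.0 Mb
lecture capture: 3.130 Mbps × 3300 s = 10329.0 Mb
drone footage reel: 42.500 Mbps × 420 s = 17850.0 Mb
concert recording: 10.700 Mbps × 5940 s = 63558.0 Mb
Total: 463837.8 Mb = 57979.7 MB.
At 250 Mbps: 463837.8 / 250 = 1855 s ≈ 30.9 minutes.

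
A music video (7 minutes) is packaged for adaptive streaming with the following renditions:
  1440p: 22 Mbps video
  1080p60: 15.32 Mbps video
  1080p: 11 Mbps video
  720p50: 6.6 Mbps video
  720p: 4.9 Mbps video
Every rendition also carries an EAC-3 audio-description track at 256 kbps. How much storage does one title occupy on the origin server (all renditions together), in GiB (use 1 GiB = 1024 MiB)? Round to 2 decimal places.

7 min = 420 s
Audio: 256 kbps = 0.256 Mbps.
Sum of rendition bitrates: (22+0.256) + (15.32+0.256) + (11+0.256) + (6.6+0.256) + (4.9+0.256) = 61.100 Mbps.
× 420 s = 25,662 Mb = 3,208 MB = 2.987 GiB.

2.99 GiB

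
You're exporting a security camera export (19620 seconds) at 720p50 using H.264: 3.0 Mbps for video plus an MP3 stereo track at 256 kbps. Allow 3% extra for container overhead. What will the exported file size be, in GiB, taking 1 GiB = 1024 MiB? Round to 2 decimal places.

Audio: 256 kbps = 0.256 Mbps.
Total bitrate: 3.0 + 0.256 = 3.256 Mbps.
Stream data: 3.256 Mbps × 19620 s = 63882.7 Mb.
With 3% container overhead: ×1.03.
65,799 Mb = 8,224,900,200 bytes ÷ 1,073,741,824 = 7.660 GiB.

7.66 GiB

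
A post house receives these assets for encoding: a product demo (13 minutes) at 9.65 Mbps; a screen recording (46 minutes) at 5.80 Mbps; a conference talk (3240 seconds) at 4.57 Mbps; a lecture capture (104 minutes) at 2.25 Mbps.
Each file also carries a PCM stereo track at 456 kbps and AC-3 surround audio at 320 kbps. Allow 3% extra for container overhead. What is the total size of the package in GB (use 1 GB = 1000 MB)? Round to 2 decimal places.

8.04 GB

Audio total: 456 + 320 = 776 kbps = 0.776 Mbps.
product demo: 10.426 Mbps × 780 s × 1.03 = 8376.2 Mb
screen recording: 6.576 Mbps × 2760 s × 1.03 = 18694.3 Mb
conference talk: 5.346 Mbps × 3240 s × 1.03 = 17840.7 Mb
lecture capture: 3.026 Mbps × 6240 s × 1.03 = 19448.7 Mb
Total: 64359.9 Mb = 8045.0 MB.
= 8.045 GB.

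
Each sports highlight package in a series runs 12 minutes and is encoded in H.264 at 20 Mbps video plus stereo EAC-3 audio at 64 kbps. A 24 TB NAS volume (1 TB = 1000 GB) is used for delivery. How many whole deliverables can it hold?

13290

12 min = 720 s
Audio: 64 kbps = 0.064 Mbps.
Total bitrate: 20.064 Mbps.
Per item: 20.064 Mbps × 720 s = 14,446 Mb = 1,806 MB.
Capacity: 24 TB = 192,000,000 Mb; 13290.80 items → 13290 complete.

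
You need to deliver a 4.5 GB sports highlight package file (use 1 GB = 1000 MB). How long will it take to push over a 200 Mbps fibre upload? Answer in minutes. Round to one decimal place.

3.0 minutes

File: 4.5 GB = 36000.0 Mb.
At 200 Mbps: 36000.0 / 200 = 180.0 s ≈ 3 minutes.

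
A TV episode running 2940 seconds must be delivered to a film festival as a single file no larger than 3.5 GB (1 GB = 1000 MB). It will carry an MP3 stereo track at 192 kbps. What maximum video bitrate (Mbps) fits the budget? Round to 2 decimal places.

Budget: 3.5 GB = 28000.0 Mb.
Total bitrate budget: 28000.0 Mb / 2940 s = 9.524 Mbps.
Audio: 192 kbps = 0.192 Mbps.
Video: 9.524 − 0.192 = 9.332 Mbps.

9.33 Mbps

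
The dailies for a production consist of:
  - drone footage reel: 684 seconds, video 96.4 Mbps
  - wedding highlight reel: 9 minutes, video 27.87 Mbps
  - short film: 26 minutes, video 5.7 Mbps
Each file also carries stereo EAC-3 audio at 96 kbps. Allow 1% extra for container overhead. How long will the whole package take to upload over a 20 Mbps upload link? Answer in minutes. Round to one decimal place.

Audio: 96 kbps = 0.096 Mbps.
drone footage reel: 96.496 Mbps × 684 s × 1.01 = 66663.3 Mb
wedding highlight reel: 27.966 Mbps × 540 s × 1.01 = 15252.7 Mb
short film: 5.796 Mbps × 1560 s × 1.01 = 9132.2 Mb
Total: 91048.1 Mb = 11381.0 MB.
At 20 Mbps: 91048.1 / 20 = 4552 s ≈ 75.9 minutes.

75.9 minutes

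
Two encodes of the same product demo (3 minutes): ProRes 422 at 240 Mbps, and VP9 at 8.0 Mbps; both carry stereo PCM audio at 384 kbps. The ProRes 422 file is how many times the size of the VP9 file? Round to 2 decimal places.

28.67

3 min = 180 s
Audio: 384 kbps = 0.384 Mbps.
ProRes 422: 240.384 Mbps × 180 s = 43269.1 Mb = 5.037 GiB.
VP9: 8.384 Mbps × 180 s = 1509.1 Mb = 0.176 GiB.
Ratio: 5.037 / 0.176 = 28.672.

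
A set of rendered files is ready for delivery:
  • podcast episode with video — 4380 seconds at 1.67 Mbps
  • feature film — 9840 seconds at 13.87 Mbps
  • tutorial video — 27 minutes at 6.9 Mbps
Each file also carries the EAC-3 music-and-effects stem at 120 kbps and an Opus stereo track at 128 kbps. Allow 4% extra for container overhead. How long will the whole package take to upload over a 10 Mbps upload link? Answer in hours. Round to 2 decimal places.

Audio total: 120 + 128 = 248 kbps = 0.248 Mbps.
podcast episode with video: 1.918 Mbps × 4380 s × 1.04 = 8736.9 Mb
feature film: 14.118 Mbps × 9840 s × 1.04 = 144478.0 Mb
tutorial video: 7.148 Mbps × 1620 s × 1.04 = 12043.0 Mb
Total: 165257.8 Mb = 20657.2 MB.
At 10 Mbps: 165257.8 / 10 = 16526 s ≈ 4.59 hours.

4.59 hours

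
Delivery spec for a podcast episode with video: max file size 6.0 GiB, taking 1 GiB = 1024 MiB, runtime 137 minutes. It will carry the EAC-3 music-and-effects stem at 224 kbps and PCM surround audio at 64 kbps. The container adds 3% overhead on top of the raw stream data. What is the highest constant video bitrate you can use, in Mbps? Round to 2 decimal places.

Budget: 6.0 GiB = 51539.6 Mb.
Stream payload after overhead: 51539.6 / 1.03 = 50038.5 Mb.
137 min = 8220 s
Total bitrate budget: 50038.5 Mb / 8220 s = 6.087 Mbps.
Audio total: 224 + 64 = 288 kbps = 0.288 Mbps.
Video: 6.087 − 0.288 = 5.799 Mbps.

5.80 Mbps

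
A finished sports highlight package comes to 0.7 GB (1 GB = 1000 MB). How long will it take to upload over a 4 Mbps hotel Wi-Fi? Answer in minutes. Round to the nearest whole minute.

File: 0.7 GB = 5600.0 Mb.
At 4 Mbps: 5600.0 / 4 = 1400.0 s ≈ 23.3 minutes.

23 minutes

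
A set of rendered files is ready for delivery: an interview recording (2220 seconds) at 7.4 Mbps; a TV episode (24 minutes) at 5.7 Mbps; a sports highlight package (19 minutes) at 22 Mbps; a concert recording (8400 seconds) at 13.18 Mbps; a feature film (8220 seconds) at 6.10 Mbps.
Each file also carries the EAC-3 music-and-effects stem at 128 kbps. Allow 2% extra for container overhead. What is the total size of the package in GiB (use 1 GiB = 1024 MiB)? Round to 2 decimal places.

25.33 GiB

Audio: 128 kbps = 0.128 Mbps.
interview recording: 7.528 Mbps × 2220 s × 1.02 = 17046.4 Mb
TV episode: 5.828 Mbps × 1440 s × 1.02 = 8560.2 Mb
sports highlight package: 22.128 Mbps × 1140 s × 1.02 = 25730.4 Mb
concert recording: 13.308 Mbps × 8400 s × 1.02 = 114022.9 Mb
feature film: 6.228 Mbps × 8220 s × 1.02 = 52218.0 Mb
Total: 217578.0 Mb = 27197.2 MB.
= 25.33 GiB.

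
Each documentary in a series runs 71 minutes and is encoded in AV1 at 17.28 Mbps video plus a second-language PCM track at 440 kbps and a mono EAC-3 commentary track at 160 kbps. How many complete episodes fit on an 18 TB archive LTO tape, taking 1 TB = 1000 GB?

1890

71 min = 4260 s
Audio total: 440 + 160 = 600 kbps = 0.600 Mbps.
Total bitrate: 17.880 Mbps.
Per item: 17.880 Mbps × 4260 s = 76,169 Mb = 9,521 MB.
Capacity: 18 TB = 144,000,000 Mb; 1890.54 items → 1890 complete.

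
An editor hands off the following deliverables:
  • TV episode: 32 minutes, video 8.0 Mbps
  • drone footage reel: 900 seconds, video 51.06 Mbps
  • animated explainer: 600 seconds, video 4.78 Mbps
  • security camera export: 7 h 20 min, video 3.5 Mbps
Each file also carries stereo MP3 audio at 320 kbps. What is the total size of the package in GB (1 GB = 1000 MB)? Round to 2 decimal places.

20.77 GB

Audio: 320 kbps = 0.320 Mbps.
TV episode: 8.320 Mbps × 1920 s = 15974.4 Mb
drone footage reel: 51.380 Mbps × 900 s = 46242.0 Mb
animated explainer: 5.100 Mbps × 600 s = 3060.0 Mb
security camera export: 3.820 Mbps × 26400 s = 100848.0 Mb
Total: 166124.4 Mb = 20765.5 MB.
= 20.77 GB.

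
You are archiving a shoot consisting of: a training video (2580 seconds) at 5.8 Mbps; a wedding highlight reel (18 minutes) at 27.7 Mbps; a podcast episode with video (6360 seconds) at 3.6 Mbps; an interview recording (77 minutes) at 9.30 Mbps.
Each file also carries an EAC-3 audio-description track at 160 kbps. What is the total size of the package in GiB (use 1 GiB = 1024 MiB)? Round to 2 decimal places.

Audio: 160 kbps = 0.160 Mbps.
training video: 5.960 Mbps × 2580 s = 15376.8 Mb
wedding highlight reel: 27.860 Mbps × 1080 s = 30088.8 Mb
podcast episode with video: 3.760 Mbps × 6360 s = 23913.6 Mb
interview recording: 9.460 Mbps × 4620 s = 43705.2 Mb
Total: 113084.4 Mb = 14135.5 MB.
= 13.16 GiB.

13.16 GiB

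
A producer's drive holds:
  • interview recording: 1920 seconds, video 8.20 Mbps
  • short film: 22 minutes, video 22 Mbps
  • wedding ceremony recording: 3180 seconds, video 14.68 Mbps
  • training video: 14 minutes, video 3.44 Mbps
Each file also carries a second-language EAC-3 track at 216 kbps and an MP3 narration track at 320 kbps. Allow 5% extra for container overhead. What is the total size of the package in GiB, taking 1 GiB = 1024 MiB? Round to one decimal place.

12.0 GiB

Audio total: 216 + 320 = 536 kbps = 0.536 Mbps.
interview recording: 8.736 Mbps × 1920 s × 1.05 = 17611.8 Mb
short film: 22.536 Mbps × 1320 s × 1.05 = 31234.9 Mb
wedding ceremony recording: 15.216 Mbps × 3180 s × 1.05 = 50806.2 Mb
training video: 3.976 Mbps × 840 s × 1.05 = 3506.8 Mb
Total: 103159.7 Mb = 12895.0 MB.
= 12.01 GiB.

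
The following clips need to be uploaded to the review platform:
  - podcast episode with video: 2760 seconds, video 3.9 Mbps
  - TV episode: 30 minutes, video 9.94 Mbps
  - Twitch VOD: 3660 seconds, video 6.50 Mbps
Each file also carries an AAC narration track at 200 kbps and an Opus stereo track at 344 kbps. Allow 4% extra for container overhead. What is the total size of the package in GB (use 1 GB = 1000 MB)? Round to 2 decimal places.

Audio total: 200 + 344 = 544 kbps = 0.544 Mbps.
podcast episode with video: 4.444 Mbps × 2760 s × 1.04 = 12756.1 Mb
TV episode: 10.484 Mbps × 1800 s × 1.04 = 19626.0 Mb
Twitch VOD: 7.044 Mbps × 3660 s × 1.04 = 26812.3 Mb
Total: 59194.4 Mb = 7399.3 MB.
= 7.399 GB.

7.40 GB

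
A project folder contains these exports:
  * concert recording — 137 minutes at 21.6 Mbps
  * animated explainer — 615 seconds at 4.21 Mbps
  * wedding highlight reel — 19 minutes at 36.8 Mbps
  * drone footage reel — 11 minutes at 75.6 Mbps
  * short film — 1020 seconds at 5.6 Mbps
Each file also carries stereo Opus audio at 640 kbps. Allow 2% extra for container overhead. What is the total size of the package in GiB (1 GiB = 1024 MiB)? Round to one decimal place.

Audio: 640 kbps = 0.640 Mbps.
concert recording: 22.240 Mbps × 8220 s × 1.02 = 186469.1 Mb
animated explainer: 4.850 Mbps × 615 s × 1.02 = 3042.4 Mb
wedding highlight reel: 37.440 Mbps × 1140 s × 1.02 = 43535.2 Mb
drone footage reel: 76.240 Mbps × 660 s × 1.02 = 51324.8 Mb
short film: 6.240 Mbps × 1020 s × 1.02 = 6492.1 Mb
Total: 290863.6 Mb = 36357.9 MB.
= 33.86 GiB.

33.9 GiB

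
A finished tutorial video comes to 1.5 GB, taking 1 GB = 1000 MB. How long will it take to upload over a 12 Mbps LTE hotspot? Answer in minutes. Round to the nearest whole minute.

17 minutes

File: 1.5 GB = 12000.0 Mb.
At 12 Mbps: 12000.0 / 12 = 1000.0 s ≈ 16.7 minutes.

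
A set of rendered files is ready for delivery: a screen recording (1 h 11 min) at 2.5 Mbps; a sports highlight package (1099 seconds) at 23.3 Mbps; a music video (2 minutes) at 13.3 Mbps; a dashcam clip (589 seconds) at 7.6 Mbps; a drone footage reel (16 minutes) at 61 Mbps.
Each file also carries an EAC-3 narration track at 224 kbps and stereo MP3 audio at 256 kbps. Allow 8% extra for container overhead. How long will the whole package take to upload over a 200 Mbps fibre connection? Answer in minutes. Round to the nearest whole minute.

9 minutes

Audio total: 224 + 256 = 480 kbps = 0.480 Mbps.
screen recording: 2.980 Mbps × 4260 s × 1.08 = 13710.4 Mb
sports highlight package: 23.780 Mbps × 1099 s × 1.08 = 28225.0 Mb
music video: 13.780 Mbps × 120 s × 1.08 = 1785.9 Mb
dashcam clip: 8.080 Mbps × 589 s × 1.08 = 5139.8 Mb
drone footage reel: 61.480 Mbps × 960 s × 1.08 = 63742.5 Mb
Total: 112603.5 Mb = 14075.4 MB.
At 200 Mbps: 112603.5 / 200 = 563 s ≈ 9.38 minutes.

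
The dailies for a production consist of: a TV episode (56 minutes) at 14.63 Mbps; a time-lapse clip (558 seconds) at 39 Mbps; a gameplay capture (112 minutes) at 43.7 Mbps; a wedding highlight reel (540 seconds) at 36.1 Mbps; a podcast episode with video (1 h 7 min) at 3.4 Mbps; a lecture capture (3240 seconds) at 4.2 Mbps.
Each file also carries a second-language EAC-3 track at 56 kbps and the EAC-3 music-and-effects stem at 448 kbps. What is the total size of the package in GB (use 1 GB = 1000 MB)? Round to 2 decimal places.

52.58 GB

Audio total: 56 + 448 = 504 kbps = 0.504 Mbps.
TV episode: 15.134 Mbps × 3360 s = 50850.2 Mb
time-lapse clip: 39.504 Mbps × 558 s = 22043.2 Mb
gameplay capture: 44.204 Mbps × 6720 s = 297050.9 Mb
wedding highlight reel: 36.604 Mbps × 540 s = 19766.2 Mb
podcast episode with video: 3.904 Mbps × 4020 s = 15694.1 Mb
lecture capture: 4.704 Mbps × 3240 s = 15241.0 Mb
Total: 420645.6 Mb = 52580.7 MB.
= 52.58 GB.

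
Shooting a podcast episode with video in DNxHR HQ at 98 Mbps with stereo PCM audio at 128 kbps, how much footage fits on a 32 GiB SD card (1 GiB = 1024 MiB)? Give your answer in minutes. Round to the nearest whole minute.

47 minutes

Audio: 128 kbps = 0.128 Mbps.
Total bitrate: 98 + 0.128 = 98.128 Mbps.
Capacity: 32 GiB = 274,878 Mb.
Recording time: 274,878 / 98.128 = 2,801 s ≈ 46.7 minutes.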